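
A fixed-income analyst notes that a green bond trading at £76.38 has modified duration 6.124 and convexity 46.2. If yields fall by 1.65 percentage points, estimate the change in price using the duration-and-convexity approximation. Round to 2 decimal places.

Duration effect: -D_mod·Δy = -6.124 × (-0.0165) = +0.101046
Convexity effect: ½·C·(Δy)² = 0.5 × 46.2 × (-0.0165)² = +0.006288975
ΔP/P ≈ +0.101046 + 0.006288975 = +0.107334975
ΔP ≈ 76.38 × (+0.107334975) = +8.1982453905.

+£8.20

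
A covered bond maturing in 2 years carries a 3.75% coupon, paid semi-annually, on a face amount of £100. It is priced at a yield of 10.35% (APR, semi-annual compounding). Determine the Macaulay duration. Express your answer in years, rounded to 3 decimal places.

1.941 years

Periodic yield y = 0.05175. Discount each cash flow and weight by its period:
  t   CF        PV=CF/(1+0.05175)^t    t·PV
  1        1.875         1.7827         1.7827
  2        1.875         1.6950         3.3901
  3        1.875         1.6116         4.8349
  4      101.875        83.2564       333.0255
  Σ                     88.3458       343.0332
Price P = Σ PV = 88.3458.
Macaulay duration = Σ(t·PV) / P = 343.0332 / 88.3458 = 3.88285 half-year periods.
In years: 3.88285 / 2 = 1.94142 years.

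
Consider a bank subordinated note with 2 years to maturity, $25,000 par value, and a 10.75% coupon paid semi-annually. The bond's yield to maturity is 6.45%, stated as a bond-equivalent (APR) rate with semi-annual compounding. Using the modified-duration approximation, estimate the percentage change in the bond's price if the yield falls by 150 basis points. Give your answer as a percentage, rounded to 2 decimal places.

Periodic yield y = 0.03225. Modified duration first:
  t   CF        PV=CF/(1+0.03225)^t    t·PV
  1     1,343.75     1,301.7680     1,301.7680
  2     1,343.75     1,261.0976     2,522.1952
  3     1,343.75     1,221.6978     3,665.0935
  4    26,343.75    23,202.6736    92,810.6943
  Σ                 26,987.2370   100,299.7509
P = 26,987.2370; D_Mac = 3.71656 half-year periods = 1.85828 yrs; D_mod = 1.85828/(1+0.03225) = 1.80022 yrs.
ΔP/P ≈ -D_mod · Δy = -1.80022 × (-0.015) = +0.027003 = +2.7003%.

+2.70%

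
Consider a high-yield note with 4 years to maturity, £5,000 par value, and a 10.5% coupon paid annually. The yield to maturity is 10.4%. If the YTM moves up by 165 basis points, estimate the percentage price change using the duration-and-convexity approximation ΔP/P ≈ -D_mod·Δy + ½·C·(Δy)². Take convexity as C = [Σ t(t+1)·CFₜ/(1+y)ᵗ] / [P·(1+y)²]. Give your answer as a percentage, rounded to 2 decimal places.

With y = 0.104:
  t   CF        PV=CF/(1+0.104)^t    t·PV        t(t+1)·PV
  1       525.00       475.5435       475.5435         951.0870
  2       525.00       430.7459       861.4918       2,584.4754
  3       525.00       390.1684     1,170.5052       4,682.0207
  4     5,525.00     3,719.2553    14,877.0211      74,385.1057
  Σ                  5,015.7131    17,384.5616      82,602.6888
P = 5,015.7131; D_Mac = 3.46602 yrs; D_mod = 3.13951 yrs; C = 13.51212.
Duration effect: -3.13951 × (+0.0165) = -0.051802
Convexity effect: 0.5 × 13.51212 × (0.0165)² = +0.0018393
ΔP/P ≈ -0.051802 + 0.0018393 = -0.049963 = -4.9963%.

-5.00%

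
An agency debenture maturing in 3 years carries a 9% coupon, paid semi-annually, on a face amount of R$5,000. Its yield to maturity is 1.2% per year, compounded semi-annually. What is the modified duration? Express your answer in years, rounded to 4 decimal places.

Periodic yield y = 0.006. First find Macaulay duration:
  t   CF        PV=CF/(1+0.006)^t    t·PV
  1       225.00       223.6581       223.6581
  2       225.00       222.3241       444.6482
  3       225.00       220.9981       662.9944
  4       225.00       219.6800       878.7202
  5       225.00       218.3698     1,091.8491
  6     5,225.00     5,040.7877    30,244.7264
  Σ                  6,145.8179    33,546.5963
P = 6,145.8179; Macaulay duration = 33,546.5963 / 6,145.8179 = 5.45844 half-year periods = 2.72922 years.
Modified duration = D_Mac / (1 + y) = 2.72922 / 1.006 = 2.71294 years.

2.7129 years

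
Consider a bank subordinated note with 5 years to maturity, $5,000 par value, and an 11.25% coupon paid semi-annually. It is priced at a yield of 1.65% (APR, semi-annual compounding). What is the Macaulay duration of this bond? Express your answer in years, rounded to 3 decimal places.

Periodic yield y = 0.00825. Discount each cash flow and weight by its period:
  t   CF        PV=CF/(1+0.00825)^t    t·PV
  1       281.25       278.9487       278.9487
  2       281.25       276.6662       553.3324
  3       281.25       274.4024       823.2071
  4       281.25       272.1571     1,088.6282
  5       281.25       269.9301     1,349.6507
  6       281.25       267.7214     1,606.3286
  7       281.25       265.5308     1,858.7157
  8       281.25       263.3581     2,106.8648
  9       281.25       261.2032     2,350.8286
  10    5,281.25     4,864.6816    48,646.8159
  Σ                  7,294.5995    60,663.3206
Price P = Σ PV = 7,294.5995.
Macaulay duration = Σ(t·PV) / P = 60,663.3206 / 7,294.5995 = 8.31620 half-year periods.
In years: 8.31620 / 2 = 4.15810 years.

4.158 years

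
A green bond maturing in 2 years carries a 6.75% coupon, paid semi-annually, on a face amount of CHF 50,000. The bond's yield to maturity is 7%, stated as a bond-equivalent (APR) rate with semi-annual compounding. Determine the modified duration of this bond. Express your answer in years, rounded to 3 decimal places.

Periodic yield y = 0.035. First find Macaulay duration:
  t   CF        PV=CF/(1+0.035)^t    t·PV
  1     1,687.50     1,630.4348     1,630.4348
  2     1,687.50     1,575.2993     3,150.5986
  3     1,687.50     1,522.0283     4,566.0849
  4    51,687.50    45,042.6701   180,170.6806
  Σ                 49,770.4325   189,517.7989
P = 49,770.4325; Macaulay duration = 189,517.7989 / 49,770.4325 = 3.80784 half-year periods = 1.90392 years.
Modified duration = D_Mac / (1 + y) = 1.90392 / 1.035 = 1.83954 years.

1.840 years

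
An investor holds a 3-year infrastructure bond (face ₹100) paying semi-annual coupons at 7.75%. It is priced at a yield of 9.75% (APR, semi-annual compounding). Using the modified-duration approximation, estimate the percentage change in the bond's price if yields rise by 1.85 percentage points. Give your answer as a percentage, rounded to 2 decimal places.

-4.81%

Periodic yield y = 0.04875. Modified duration first:
  t   CF        PV=CF/(1+0.04875)^t    t·PV
  1        3.875         3.6949         3.6949
  2        3.875         3.5231         7.0462
  3        3.875         3.3594        10.0781
  4        3.875         3.2032        12.8128
  5        3.875         3.0543        15.2715
  6      103.875        78.0691       468.4146
  Σ                     94.9040       517.3181
P = 94.9040; D_Mac = 5.45096 half-year periods = 2.72548 yrs; D_mod = 2.72548/(1+0.04875) = 2.59879 yrs.
ΔP/P ≈ -D_mod · Δy = -2.59879 × (+0.0185) = -0.048078 = -4.8078%.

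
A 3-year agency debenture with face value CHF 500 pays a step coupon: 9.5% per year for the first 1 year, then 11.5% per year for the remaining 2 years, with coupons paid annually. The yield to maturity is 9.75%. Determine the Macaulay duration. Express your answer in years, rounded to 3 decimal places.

2.738 years

Periodic yield y = 0.0975. Discount each cash flow and weight by its year:
  t   CF        PV=CF/(1+0.0975)^t    t·PV
  1        47.50        43.2802        43.2802
  2        57.50        47.7374        95.4748
  3       557.50       421.7269     1,265.1806
  Σ                    512.7445     1,403.9356
Price P = Σ PV = 512.7445.
Macaulay duration = Σ(t·PV) / P = 1,403.9356 / 512.7445 = 2.73808 years.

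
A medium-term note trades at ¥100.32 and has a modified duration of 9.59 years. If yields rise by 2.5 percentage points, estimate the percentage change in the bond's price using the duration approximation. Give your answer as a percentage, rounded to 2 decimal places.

Duration approximation: ΔP/P ≈ -D_mod · Δy = -9.59 × (+0.025) = -0.239750.
As a percentage: -23.9750%.

-23.98%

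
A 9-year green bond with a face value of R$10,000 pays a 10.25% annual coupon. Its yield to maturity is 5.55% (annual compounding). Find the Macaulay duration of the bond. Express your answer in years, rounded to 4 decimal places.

Periodic yield y = 0.0555. Discount each cash flow and weight by its year:
  t   CF        PV=CF/(1+0.0555)^t    t·PV
  1     1,025.00       971.1037       971.1037
  2     1,025.00       920.0414     1,840.0829
  3     1,025.00       871.6641     2,614.9923
  4     1,025.00       825.8305     3,303.3220
  5     1,025.00       782.4069     3,912.0345
  6     1,025.00       741.2666     4,447.5997
  7     1,025.00       702.2895     4,916.0268
  8     1,025.00       665.3620     5,322.8956
  9    11,025.00     6,780.3866    61,023.4797
  Σ                 13,260.3514    88,351.5373
Price P = Σ PV = 13,260.3514.
Macaulay duration = Σ(t·PV) / P = 88,351.5373 / 13,260.3514 = 6.66284 years.

6.6628 years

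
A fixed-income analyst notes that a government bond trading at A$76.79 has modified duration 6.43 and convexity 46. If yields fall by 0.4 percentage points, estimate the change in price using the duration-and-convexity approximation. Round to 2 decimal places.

Duration effect: -D_mod·Δy = -6.43 × (-0.004) = +0.025720
Convexity effect: ½·C·(Δy)² = 0.5 × 46 × (-0.004)² = +0.0003680
ΔP/P ≈ +0.025720 + 0.0003680 = +0.026088
ΔP ≈ 76.79 × (+0.026088) = +2.00329752.

+A$2.00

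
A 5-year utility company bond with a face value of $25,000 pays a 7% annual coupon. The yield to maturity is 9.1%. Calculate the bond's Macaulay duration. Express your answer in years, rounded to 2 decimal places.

Periodic yield y = 0.091. Discount each cash flow and weight by its year:
  t   CF        PV=CF/(1+0.091)^t    t·PV
  1     1,750.00     1,604.0330     1,604.0330
  2     1,750.00     1,470.2411     2,940.4821
  3     1,750.00     1,347.6087     4,042.8260
  4     1,750.00     1,235.2050     4,940.8201
  5    26,750.00    17,306.1329    86,530.6643
  Σ                 22,963.2206   100,058.8255
Price P = Σ PV = 22,963.2206.
Macaulay duration = Σ(t·PV) / P = 100,058.8255 / 22,963.2206 = 4.35735 years.

4.36 years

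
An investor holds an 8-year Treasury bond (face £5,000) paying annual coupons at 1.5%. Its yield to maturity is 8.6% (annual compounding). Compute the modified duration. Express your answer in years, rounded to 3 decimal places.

6.859 years

Periodic yield y = 0.086. First find Macaulay duration:
  t   CF        PV=CF/(1+0.086)^t    t·PV
  1        75.00        69.0608        69.0608
  2        75.00        63.5919       127.1837
  3        75.00        58.5561       175.6682
  4        75.00        53.9190       215.6761
  5        75.00        49.6492       248.2459
  6        75.00        45.7175       274.3049
  7        75.00        42.0971       294.6799
  8     5,075.00     2,622.9949    20,983.9591
  Σ                  3,005.5864    22,388.7786
P = 3,005.5864; Macaulay duration = 22,388.7786 / 3,005.5864 = 7.44906 years.
Modified duration = D_Mac / (1 + y) = 7.44906 / 1.086 = 6.85917 years.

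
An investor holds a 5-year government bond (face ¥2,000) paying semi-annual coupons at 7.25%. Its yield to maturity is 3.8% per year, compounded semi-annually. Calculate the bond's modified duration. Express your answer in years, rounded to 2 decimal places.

Periodic yield y = 0.019. First find Macaulay duration:
  t   CF        PV=CF/(1+0.019)^t    t·PV
  1        72.50        71.1482        71.1482
  2        72.50        69.8216       139.6431
  3        72.50        68.5197       205.5591
  4        72.50        67.2421       268.9684
  5        72.50        65.9883       329.9416
  6        72.50        64.7579       388.5475
  7        72.50        63.5505       444.8532
  8        72.50        62.3655       498.9241
  9        72.50        61.2027       550.8240
  10    2,072.50     1,716.9304    17,169.3043
  Σ                  2,311.5269    20,067.7137
P = 2,311.5269; Macaulay duration = 20,067.7137 / 2,311.5269 = 8.68158 half-year periods = 4.34079 years.
Modified duration = D_Mac / (1 + y) = 4.34079 / 1.019 = 4.25985 years.

4.26 years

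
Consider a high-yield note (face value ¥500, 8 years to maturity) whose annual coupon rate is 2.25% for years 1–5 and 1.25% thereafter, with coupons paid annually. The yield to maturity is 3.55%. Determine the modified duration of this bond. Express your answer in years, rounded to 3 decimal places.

7.133 years

Periodic yield y = 0.0355. First find Macaulay duration:
  t   CF        PV=CF/(1+0.0355)^t    t·PV
  1        11.25        10.8643        10.8643
  2        11.25        10.4919        20.9837
  3        11.25        10.1322        30.3965
  4        11.25         9.7848        39.1392
  5        11.25         9.4494        47.2468
  6         6.25         5.0697        30.4180
  7         6.25         4.8959        34.2710
  8       506.25       382.9695     3,063.7562
  Σ                    443.6575     3,277.0757
P = 443.6575; Macaulay duration = 3,277.0757 / 443.6575 = 7.38650 years.
Modified duration = D_Mac / (1 + y) = 7.38650 / 1.0355 = 7.13327 years.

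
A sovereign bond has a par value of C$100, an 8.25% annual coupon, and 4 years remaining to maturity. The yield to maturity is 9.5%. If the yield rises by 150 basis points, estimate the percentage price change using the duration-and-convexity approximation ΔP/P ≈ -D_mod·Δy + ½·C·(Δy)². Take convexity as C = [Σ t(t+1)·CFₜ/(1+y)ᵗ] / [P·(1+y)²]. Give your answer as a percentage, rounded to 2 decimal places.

With y = 0.095:
  t   CF        PV=CF/(1+0.095)^t    t·PV        t(t+1)·PV
  1         8.25         7.5342         7.5342          15.0685
  2         8.25         6.8806        13.7612          41.2835
  3         8.25         6.2836        18.8509          75.4037
  4       108.25        75.2959       301.1837       1,505.9183
  Σ                     95.9944       341.3300       1,637.6741
P = 95.9944; D_Mac = 3.55573 yrs; D_mod = 3.24724 yrs; C = 14.22831.
Duration effect: -3.24724 × (+0.015) = -0.048709
Convexity effect: 0.5 × 14.22831 × (0.015)² = +0.0016007
ΔP/P ≈ -0.048709 + 0.0016007 = -0.047108 = -4.7108%.

-4.71%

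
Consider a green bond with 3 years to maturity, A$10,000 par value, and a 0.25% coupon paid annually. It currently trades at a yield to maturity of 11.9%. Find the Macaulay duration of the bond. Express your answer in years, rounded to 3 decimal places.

2.991 years

Periodic yield y = 0.119. Discount each cash flow and weight by its year:
  t   CF        PV=CF/(1+0.119)^t    t·PV
  1        25.00        22.3414        22.3414
  2        25.00        19.9655        39.9310
  3    10,025.00     7,154.7444    21,464.2331
  Σ                  7,197.0512    21,526.5055
Price P = Σ PV = 7,197.0512.
Macaulay duration = Σ(t·PV) / P = 21,526.5055 / 7,197.0512 = 2.99102 years.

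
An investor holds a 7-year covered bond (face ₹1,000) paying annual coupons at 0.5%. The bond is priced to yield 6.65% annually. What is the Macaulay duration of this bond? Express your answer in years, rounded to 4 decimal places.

Periodic yield y = 0.0665. Discount each cash flow and weight by its year:
  t   CF        PV=CF/(1+0.0665)^t    t·PV
  1         5.00         4.6882         4.6882
  2         5.00         4.3959         8.7918
  3         5.00         4.1218        12.3654
  4         5.00         3.8648        15.4592
  5         5.00         3.6238        18.1191
  6         5.00         3.3979        20.3871
  7     1,005.00       640.3834     4,482.6836
  Σ                    664.4758     4,562.4944
Price P = Σ PV = 664.4758.
Macaulay duration = Σ(t·PV) / P = 4,562.4944 / 664.4758 = 6.86631 years.

6.8663 years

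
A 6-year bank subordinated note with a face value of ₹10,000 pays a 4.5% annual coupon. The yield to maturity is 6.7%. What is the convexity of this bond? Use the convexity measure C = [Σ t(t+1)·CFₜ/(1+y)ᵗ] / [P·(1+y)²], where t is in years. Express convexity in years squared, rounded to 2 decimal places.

31.61

With y = 0.067:
  t   CF        PV=CF/(1+0.067)^t    t·PV        t(t+1)·PV
  1       450.00       421.7432       421.7432         843.4864
  2       450.00       395.2607       790.5215       2,371.5644
  3       450.00       370.4412     1,111.3235       4,445.2941
  4       450.00       347.1801     1,388.7204       6,943.6022
  5       450.00       325.3797     1,626.8984       9,761.3902
  6    10,450.00     7,081.5736    42,489.4417     297,426.0917
  Σ                  8,941.5785    47,828.6487     321,791.4290
P = 8,941.5785.
Convexity = Σ t(t+1)·PV / [P·(1+y)²] = 321,791.4290 / (8,941.5785 × 1.138489) = 31.61051.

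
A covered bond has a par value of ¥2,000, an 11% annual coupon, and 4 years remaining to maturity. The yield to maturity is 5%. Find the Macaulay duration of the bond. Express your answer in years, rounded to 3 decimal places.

Periodic yield y = 0.05. Discount each cash flow and weight by its year:
  t   CF        PV=CF/(1+0.05)^t    t·PV
  1       220.00       209.5238       209.5238
  2       220.00       199.5465       399.0930
  3       220.00       190.0443       570.1328
  4     2,220.00     1,826.3995     7,305.5980
  Σ                  2,425.5141     8,484.3476
Price P = Σ PV = 2,425.5141.
Macaulay duration = Σ(t·PV) / P = 8,484.3476 / 2,425.5141 = 3.49796 years.

3.498 years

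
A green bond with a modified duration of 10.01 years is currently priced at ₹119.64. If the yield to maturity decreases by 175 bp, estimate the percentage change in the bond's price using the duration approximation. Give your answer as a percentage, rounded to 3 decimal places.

Duration approximation: ΔP/P ≈ -D_mod · Δy = -10.01 × (-0.0175) = +0.175175.
As a percentage: +17.5175%.

+17.518%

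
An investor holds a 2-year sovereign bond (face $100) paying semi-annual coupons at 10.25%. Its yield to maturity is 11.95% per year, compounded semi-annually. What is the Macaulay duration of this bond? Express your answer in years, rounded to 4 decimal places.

Periodic yield y = 0.05975. Discount each cash flow and weight by its period:
  t   CF        PV=CF/(1+0.05975)^t    t·PV
  1        5.125         4.8360         4.8360
  2        5.125         4.5634         9.1268
  3        5.125         4.3061        12.9183
  4      105.125        83.3474       333.3898
  Σ                     97.0530       360.2709
Price P = Σ PV = 97.0530.
Macaulay duration = Σ(t·PV) / P = 360.2709 / 97.0530 = 3.71211 half-year periods.
In years: 3.71211 / 2 = 1.85605 years.

1.8561 years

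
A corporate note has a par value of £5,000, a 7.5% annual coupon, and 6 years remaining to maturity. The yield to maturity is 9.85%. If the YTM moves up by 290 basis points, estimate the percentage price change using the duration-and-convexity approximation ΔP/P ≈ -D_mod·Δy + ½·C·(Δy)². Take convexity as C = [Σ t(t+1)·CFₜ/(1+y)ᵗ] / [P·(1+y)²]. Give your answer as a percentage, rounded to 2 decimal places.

With y = 0.0985:
  t   CF        PV=CF/(1+0.0985)^t    t·PV        t(t+1)·PV
  1       375.00       341.3746       341.3746         682.7492
  2       375.00       310.7643       621.5286       1,864.5859
  3       375.00       282.8988       848.6964       3,394.7854
  4       375.00       257.5319     1,030.1276       5,150.6379
  5       375.00       234.4396     1,172.1980       7,033.1878
  6     5,375.00     3,058.9903    18,353.9419     128,477.5930
  Σ                  4,485.9995    22,367.8670     146,603.5392
P = 4,485.9995; D_Mac = 4.98615 yrs; D_mod = 4.53905 yrs; C = 27.08227.
Duration effect: -4.53905 × (+0.029) = -0.131633
Convexity effect: 0.5 × 27.08227 × (0.029)² = +0.0113881
ΔP/P ≈ -0.131633 + 0.0113881 = -0.120244 = -12.0244%.

-12.02%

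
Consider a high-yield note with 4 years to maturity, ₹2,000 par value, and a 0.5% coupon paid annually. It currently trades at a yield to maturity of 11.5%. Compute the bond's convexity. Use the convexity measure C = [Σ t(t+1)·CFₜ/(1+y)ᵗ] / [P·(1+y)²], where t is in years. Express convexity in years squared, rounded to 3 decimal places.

15.886

With y = 0.115:
  t   CF        PV=CF/(1+0.115)^t    t·PV        t(t+1)·PV
  1        10.00         8.9686         8.9686          17.9372
  2        10.00         8.0436        16.0872          48.2616
  3        10.00         7.2140        21.6420          86.5679
  4     2,010.00     1,300.4588     5,201.8351      26,009.1754
  Σ                  1,324.6850     5,248.5328      26,161.9421
P = 1,324.6850.
Convexity = Σ t(t+1)·PV / [P·(1+y)²] = 26,161.9421 / (1,324.6850 × 1.243225) = 15.88575.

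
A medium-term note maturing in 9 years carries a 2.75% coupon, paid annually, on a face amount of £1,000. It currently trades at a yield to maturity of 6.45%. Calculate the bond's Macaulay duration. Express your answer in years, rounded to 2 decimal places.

Periodic yield y = 0.0645. Discount each cash flow and weight by its year:
  t   CF        PV=CF/(1+0.0645)^t    t·PV
  1        27.50        25.8337        25.8337
  2        27.50        24.2684        48.5368
  3        27.50        22.7979        68.3938
  4        27.50        21.4166        85.6663
  5        27.50        20.1189       100.5945
  6        27.50        18.8999       113.3992
  7        27.50        17.7547       124.2828
  8        27.50        16.6789       133.4312
  9     1,027.50       585.4244     5,268.8198
  Σ                    753.1934     5,968.9582
Price P = Σ PV = 753.1934.
Macaulay duration = Σ(t·PV) / P = 5,968.9582 / 753.1934 = 7.92487 years.

7.92 years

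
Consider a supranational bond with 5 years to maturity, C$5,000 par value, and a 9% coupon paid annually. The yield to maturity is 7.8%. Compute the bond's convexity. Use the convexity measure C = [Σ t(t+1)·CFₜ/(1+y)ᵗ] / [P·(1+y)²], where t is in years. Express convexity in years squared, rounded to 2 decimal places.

20.76

With y = 0.078:
  t   CF        PV=CF/(1+0.078)^t    t·PV        t(t+1)·PV
  1       450.00       417.4397       417.4397         834.8794
  2       450.00       387.2353       774.4707       2,323.4121
  3       450.00       359.2165     1,077.6494       4,310.5975
  4       450.00       333.2249     1,332.8997       6,664.4984
  5     5,450.00     3,743.7143    18,718.5715     112,311.4289
  Σ                  5,240.8307    22,321.0309     126,444.8163
P = 5,240.8307.
Convexity = Σ t(t+1)·PV / [P·(1+y)²] = 126,444.8163 / (5,240.8307 × 1.162084) = 20.76172.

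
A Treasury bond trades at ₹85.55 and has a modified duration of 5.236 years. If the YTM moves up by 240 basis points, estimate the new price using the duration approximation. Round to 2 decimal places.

Duration approximation: ΔP/P ≈ -D_mod · Δy = -5.236 × (+0.024) = -0.125664.
New price ≈ 85.55 × (1 - 0.125664) = 74.7994448.

₹74.80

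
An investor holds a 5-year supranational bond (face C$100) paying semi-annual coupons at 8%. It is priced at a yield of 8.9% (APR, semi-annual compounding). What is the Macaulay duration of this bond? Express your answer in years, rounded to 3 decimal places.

4.201 years

Periodic yield y = 0.0445. Discount each cash flow and weight by its period:
  t   CF        PV=CF/(1+0.0445)^t    t·PV
  1         4.00         3.8296         3.8296
  2         4.00         3.6664         7.3329
  3         4.00         3.5102        10.5307
  4         4.00         3.3607        13.4427
  5         4.00         3.2175        16.0875
  6         4.00         3.0804        18.4825
  7         4.00         2.9492        20.6442
  8         4.00         2.8235        22.5882
  9         4.00         2.7032        24.3291
  10      104.00        67.2897       672.8975
  Σ                     96.4305       810.1648
Price P = Σ PV = 96.4305.
Macaulay duration = Σ(t·PV) / P = 810.1648 / 96.4305 = 8.40154 half-year periods.
In years: 8.40154 / 2 = 4.20077 years.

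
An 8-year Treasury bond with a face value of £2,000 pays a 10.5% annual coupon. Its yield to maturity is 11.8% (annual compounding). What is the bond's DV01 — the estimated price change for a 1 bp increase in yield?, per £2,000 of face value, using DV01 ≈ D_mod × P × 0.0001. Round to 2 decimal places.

Periodic yield y = 0.118.
  t   CF        PV=CF/(1+0.118)^t    t·PV
  1       210.00       187.8354       187.8354
  2       210.00       168.0102       336.0204
  3       210.00       150.2775       450.8324
  4       210.00       134.4163       537.6654
  5       210.00       120.2293       601.1464
  6       210.00       107.5396       645.2377
  7       210.00        96.1893       673.3250
  8     2,210.00       905.4362     7,243.4895
  Σ                  1,869.9338    10,675.5522
P = 1,869.9338; D_Mac = 5.70905 yrs; D_mod = 5.10649 yrs.
DV01 ≈ 5.10649 × 1,869.9338 × 0.0001 = 0.954879.

£0.95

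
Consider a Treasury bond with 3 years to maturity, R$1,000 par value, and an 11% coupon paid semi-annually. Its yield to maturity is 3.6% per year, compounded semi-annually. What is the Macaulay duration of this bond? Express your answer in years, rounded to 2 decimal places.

2.67 years

Periodic yield y = 0.018. Discount each cash flow and weight by its period:
  t   CF        PV=CF/(1+0.018)^t    t·PV
  1        55.00        54.0275        54.0275
  2        55.00        53.0722       106.1444
  3        55.00        52.1338       156.4014
  4        55.00        51.2120       204.8479
  5        55.00        50.3065       251.5323
  6     1,055.00       947.9071     5,687.4428
  Σ                  1,208.6591     6,460.3964
Price P = Σ PV = 1,208.6591.
Macaulay duration = Σ(t·PV) / P = 6,460.3964 / 1,208.6591 = 5.34509 half-year periods.
In years: 5.34509 / 2 = 2.67255 years.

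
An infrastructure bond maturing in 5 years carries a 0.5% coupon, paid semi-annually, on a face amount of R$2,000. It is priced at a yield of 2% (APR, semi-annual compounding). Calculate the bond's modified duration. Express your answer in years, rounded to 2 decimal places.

Periodic yield y = 0.01. First find Macaulay duration:
  t   CF        PV=CF/(1+0.01)^t    t·PV
  1         5.00         4.9505         4.9505
  2         5.00         4.9015         9.8030
  3         5.00         4.8530        14.5589
  4         5.00         4.8049        19.2196
  5         5.00         4.7573        23.7866
  6         5.00         4.7102        28.2614
  7         5.00         4.6636        32.6451
  8         5.00         4.6174        36.9393
  9         5.00         4.5717        41.1453
  10    2,005.00     1,815.1003    18,151.0034
  Σ                  1,857.9304    18,362.3131
P = 1,857.9304; Macaulay duration = 18,362.3131 / 1,857.9304 = 9.88321 half-year periods = 4.94160 years.
Modified duration = D_Mac / (1 + y) = 4.94160 / 1.01 = 4.89268 years.

4.89 years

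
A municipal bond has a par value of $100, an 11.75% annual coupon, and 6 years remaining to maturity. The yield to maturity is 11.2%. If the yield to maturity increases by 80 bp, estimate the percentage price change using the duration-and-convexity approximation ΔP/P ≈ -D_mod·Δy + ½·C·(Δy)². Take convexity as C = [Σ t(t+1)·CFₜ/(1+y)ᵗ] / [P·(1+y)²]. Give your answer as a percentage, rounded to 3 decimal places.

-3.264%

With y = 0.112:
  t   CF        PV=CF/(1+0.112)^t    t·PV        t(t+1)·PV
  1        11.75        10.5665        10.5665          21.1331
  2        11.75         9.5023        19.0046          57.0137
  3        11.75         8.5452        25.6357         102.5427
  4        11.75         7.6846        30.7382         153.6911
  5        11.75         6.9106        34.5529         207.3171
  6       111.75        59.1043       354.6256       2,482.3791
  Σ                    102.3135       475.1235       3,024.0768
P = 102.3135; D_Mac = 4.64380 yrs; D_mod = 4.17608 yrs; C = 23.90290.
Duration effect: -4.17608 × (+0.008) = -0.033409
Convexity effect: 0.5 × 23.90290 × (0.008)² = +0.0007649
ΔP/P ≈ -0.033409 + 0.0007649 = -0.032644 = -3.2644%.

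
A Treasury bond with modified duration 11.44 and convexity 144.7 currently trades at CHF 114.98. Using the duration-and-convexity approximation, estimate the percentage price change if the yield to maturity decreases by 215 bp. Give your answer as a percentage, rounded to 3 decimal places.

+27.940%

Duration effect: -D_mod·Δy = -11.44 × (-0.0215) = +0.245960
Convexity effect: ½·C·(Δy)² = 0.5 × 144.7 × (-0.0215)² = +0.0334437875
ΔP/P ≈ +0.245960 + 0.0334437875 = +0.2794037875
= +27.94037875%.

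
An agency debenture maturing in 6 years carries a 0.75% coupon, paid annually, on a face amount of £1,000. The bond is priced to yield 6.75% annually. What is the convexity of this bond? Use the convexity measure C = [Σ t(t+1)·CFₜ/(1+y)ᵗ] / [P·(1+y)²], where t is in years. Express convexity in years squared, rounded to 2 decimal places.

With y = 0.0675:
  t   CF        PV=CF/(1+0.0675)^t    t·PV        t(t+1)·PV
  1         7.50         7.0258         7.0258          14.0515
  2         7.50         6.5815        13.1630          39.4891
  3         7.50         6.1653        18.4960          73.9842
  4         7.50         5.7755        23.1020         115.5100
  5         7.50         5.4103        27.0515         162.3092
  6     1,007.50       680.8285     4,084.9712      28,594.7987
  Σ                    711.7870     4,173.8096      29,000.1426
P = 711.7870.
Convexity = Σ t(t+1)·PV / [P·(1+y)²] = 29,000.1426 / (711.7870 × 1.139556) = 35.75315.

35.75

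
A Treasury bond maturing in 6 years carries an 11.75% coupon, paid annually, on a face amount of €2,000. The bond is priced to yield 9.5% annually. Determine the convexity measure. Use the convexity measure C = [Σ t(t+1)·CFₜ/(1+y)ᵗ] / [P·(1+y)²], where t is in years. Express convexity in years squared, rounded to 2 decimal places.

With y = 0.095:
  t   CF        PV=CF/(1+0.095)^t    t·PV        t(t+1)·PV
  1       235.00       214.6119       214.6119         429.2237
  2       235.00       195.9926       391.9852       1,175.9555
  3       235.00       178.9887       536.9660       2,147.8639
  4       235.00       163.4600       653.8398       3,269.1992
  5       235.00       149.2785       746.3925       4,478.3550
  6     2,235.00     1,296.5606     7,779.3635      54,455.5442
  Σ                  2,198.8921    10,323.1588      65,956.1415
P = 2,198.8921.
Convexity = Σ t(t+1)·PV / [P·(1+y)²] = 65,956.1415 / (2,198.8921 × 1.199025) = 25.01630.

25.02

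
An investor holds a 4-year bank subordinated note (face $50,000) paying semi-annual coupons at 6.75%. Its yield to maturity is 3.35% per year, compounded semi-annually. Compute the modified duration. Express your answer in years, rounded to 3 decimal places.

Periodic yield y = 0.01675. First find Macaulay duration:
  t   CF        PV=CF/(1+0.01675)^t    t·PV
  1     1,687.50     1,659.7000     1,659.7000
  2     1,687.50     1,632.3580     3,264.7161
  3     1,687.50     1,605.4665     4,816.3994
  4     1,687.50     1,579.0179     6,316.0717
  5     1,687.50     1,553.0051     7,765.0254
  6     1,687.50     1,527.4208     9,164.5247
  7     1,687.50     1,502.2580    10,515.8057
  8    51,687.50    45,255.5741   362,044.5925
  Σ                 56,314.8003   405,546.8355
P = 56,314.8003; Macaulay duration = 405,546.8355 / 56,314.8003 = 7.20143 half-year periods = 3.60071 years.
Modified duration = D_Mac / (1 + y) = 3.60071 / 1.01675 = 3.54139 years.

3.541 years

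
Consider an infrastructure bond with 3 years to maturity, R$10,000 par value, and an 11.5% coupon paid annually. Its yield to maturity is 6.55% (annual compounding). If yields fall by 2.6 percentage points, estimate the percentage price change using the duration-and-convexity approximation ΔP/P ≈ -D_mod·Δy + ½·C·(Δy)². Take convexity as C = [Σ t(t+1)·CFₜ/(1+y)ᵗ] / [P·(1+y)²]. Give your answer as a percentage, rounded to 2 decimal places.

+6.95%

With y = 0.0655:
  t   CF        PV=CF/(1+0.0655)^t    t·PV        t(t+1)·PV
  1     1,150.00     1,079.3055     1,079.3055       2,158.6110
  2     1,150.00     1,012.9568     2,025.9136       6,077.7409
  3    11,150.00     9,217.5288    27,652.5865     110,610.3461
  Σ                 11,309.7912    30,757.8057     118,846.6980
P = 11,309.7912; D_Mac = 2.71957 yrs; D_mod = 2.55239 yrs; C = 9.25605.
Duration effect: -2.55239 × (-0.026) = +0.066362
Convexity effect: 0.5 × 9.25605 × (-0.026)² = +0.0031285
ΔP/P ≈ +0.066362 + 0.0031285 = +0.069491 = +6.9491%.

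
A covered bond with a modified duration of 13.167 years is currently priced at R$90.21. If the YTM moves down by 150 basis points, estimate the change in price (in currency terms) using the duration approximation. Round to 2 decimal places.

Duration approximation: ΔP/P ≈ -D_mod · Δy = -13.167 × (-0.015) = +0.197505.
ΔP ≈ 90.21 × (+0.197505) = +17.81692605.

+R$17.82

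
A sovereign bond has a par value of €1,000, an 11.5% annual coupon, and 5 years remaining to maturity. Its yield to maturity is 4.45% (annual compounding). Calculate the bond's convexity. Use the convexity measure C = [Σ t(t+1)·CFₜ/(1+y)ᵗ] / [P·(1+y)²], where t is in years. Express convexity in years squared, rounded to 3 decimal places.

With y = 0.0445:
  t   CF        PV=CF/(1+0.0445)^t    t·PV        t(t+1)·PV
  1       115.00       110.1005       110.1005         220.2011
  2       115.00       105.4098       210.8196         632.4587
  3       115.00       100.9189       302.7567       1,211.0268
  4       115.00        96.6193       386.4774       1,932.3868
  5     1,115.00       896.8765     4,484.3825      26,906.2951
  Σ                  1,309.9251     5,494.5367      30,902.3684
P = 1,309.9251.
Convexity = Σ t(t+1)·PV / [P·(1+y)²] = 30,902.3684 / (1,309.9251 × 1.090980) = 21.62362.

21.624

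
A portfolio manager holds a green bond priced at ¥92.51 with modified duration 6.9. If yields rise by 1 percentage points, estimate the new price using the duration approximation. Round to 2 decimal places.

¥86.13

Duration approximation: ΔP/P ≈ -D_mod · Δy = -6.9 × (+0.01) = -0.069000.
New price ≈ 92.51 × (1 - 0.069000) = 86.12681.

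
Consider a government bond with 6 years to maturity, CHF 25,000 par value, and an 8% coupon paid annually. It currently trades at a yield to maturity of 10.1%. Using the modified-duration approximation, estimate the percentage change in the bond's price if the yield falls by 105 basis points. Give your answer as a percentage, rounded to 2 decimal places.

Periodic yield y = 0.101. Modified duration first:
  t   CF        PV=CF/(1+0.101)^t    t·PV
  1     2,000.00     1,816.5304     1,816.5304
  2     2,000.00     1,649.8914     3,299.7828
  3     2,000.00     1,498.5390     4,495.6169
  4     2,000.00     1,361.0708     5,444.2832
  5     2,000.00     1,236.2133     6,181.0663
  6    27,000.00    15,157.9284    90,947.5702
  Σ                 22,720.1732   112,184.8499
P = 22,720.1732; D_Mac = 4.93768 yrs; D_mod = 4.93768/(1+0.101) = 4.48472 yrs.
ΔP/P ≈ -D_mod · Δy = -4.48472 × (-0.0105) = +0.047090 = +4.7090%.

+4.71%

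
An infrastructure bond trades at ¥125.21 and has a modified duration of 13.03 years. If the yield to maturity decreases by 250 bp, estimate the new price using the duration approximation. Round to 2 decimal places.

Duration approximation: ΔP/P ≈ -D_mod · Δy = -13.03 × (-0.025) = +0.325750.
New price ≈ 125.21 × (1 + 0.325750) = 165.9971575.

¥166.00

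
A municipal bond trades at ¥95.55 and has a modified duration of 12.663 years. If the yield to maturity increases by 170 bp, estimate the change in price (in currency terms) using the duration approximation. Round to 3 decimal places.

Duration approximation: ΔP/P ≈ -D_mod · Δy = -12.663 × (+0.017) = -0.215271.
ΔP ≈ 95.55 × (-0.215271) = -20.56914405.

-¥20.569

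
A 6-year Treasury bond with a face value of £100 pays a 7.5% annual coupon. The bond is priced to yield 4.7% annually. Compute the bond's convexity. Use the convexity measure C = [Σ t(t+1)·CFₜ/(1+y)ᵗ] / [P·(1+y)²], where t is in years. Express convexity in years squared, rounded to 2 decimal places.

30.83

With y = 0.047:
  t   CF        PV=CF/(1+0.047)^t    t·PV        t(t+1)·PV
  1         7.50         7.1633         7.1633          14.3266
  2         7.50         6.8418        13.6835          41.0506
  3         7.50         6.5346        19.6039          78.4156
  4         7.50         6.2413        24.9652         124.8259
  5         7.50         5.9611        29.8056         178.8336
  6       107.50        81.6072       489.6431       3,427.5016
  Σ                    114.3493       584.8646       3,864.9538
P = 114.3493.
Convexity = Σ t(t+1)·PV / [P·(1+y)²] = 3,864.9538 / (114.3493 × 1.096209) = 30.83311.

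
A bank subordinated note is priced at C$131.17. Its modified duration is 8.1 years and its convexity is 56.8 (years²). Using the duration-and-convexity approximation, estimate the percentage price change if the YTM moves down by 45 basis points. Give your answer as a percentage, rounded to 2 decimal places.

Duration effect: -D_mod·Δy = -8.1 × (-0.0045) = +0.036450
Convexity effect: ½·C·(Δy)² = 0.5 × 56.8 × (-0.0045)² = +0.0005751
ΔP/P ≈ +0.036450 + 0.0005751 = +0.0370251
= +3.70251%.

+3.70%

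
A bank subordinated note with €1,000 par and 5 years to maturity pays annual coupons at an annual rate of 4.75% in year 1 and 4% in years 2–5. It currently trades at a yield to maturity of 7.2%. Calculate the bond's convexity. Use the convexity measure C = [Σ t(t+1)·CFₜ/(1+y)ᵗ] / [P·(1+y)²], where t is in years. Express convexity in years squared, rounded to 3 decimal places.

23.163

With y = 0.072:
  t   CF        PV=CF/(1+0.072)^t    t·PV        t(t+1)·PV
  1        47.50        44.3097        44.3097          88.6194
  2        40.00        34.8073        69.6146         208.8438
  3        40.00        32.4695        97.4085         389.6340
  4        40.00        30.2887       121.1549         605.7743
  5     1,040.00       734.6144     3,673.0718      22,038.4307
  Σ                    876.4896     4,005.5595      23,331.3023
P = 876.4896.
Convexity = Σ t(t+1)·PV / [P·(1+y)²] = 23,331.3023 / (876.4896 × 1.149184) = 23.16342.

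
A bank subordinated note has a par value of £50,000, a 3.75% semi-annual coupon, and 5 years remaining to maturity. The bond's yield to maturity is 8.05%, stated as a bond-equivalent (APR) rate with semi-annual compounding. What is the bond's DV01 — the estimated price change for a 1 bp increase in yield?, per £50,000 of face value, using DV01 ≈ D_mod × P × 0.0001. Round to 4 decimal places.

Periodic yield y = 0.04025.
  t   CF        PV=CF/(1+0.04025)^t    t·PV
  1       937.50       901.2257       901.2257
  2       937.50       866.3549     1,732.7098
  3       937.50       832.8333     2,498.5000
  4       937.50       800.6088     3,202.4353
  5       937.50       769.6312     3,848.1559
  6       937.50       739.8521     4,439.1128
  7       937.50       711.2253     4,978.5772
  8       937.50       683.7061     5,469.6491
  9       937.50       657.2518     5,915.2658
  10   50,937.50    34,328.9390   343,289.3904
  Σ                 41,291.6283   376,275.0220
P = 41,291.6283; D_Mac = 9.11262 half-year periods = 4.55631 yrs; D_mod = 4.38002 yrs.
DV01 ≈ 4.38002 × 41,291.6283 × 0.0001 = 18.085798.

£18.0858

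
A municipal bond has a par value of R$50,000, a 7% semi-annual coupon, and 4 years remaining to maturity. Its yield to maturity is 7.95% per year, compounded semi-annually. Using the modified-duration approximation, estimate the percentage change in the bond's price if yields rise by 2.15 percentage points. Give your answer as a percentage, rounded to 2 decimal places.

-7.34%

Periodic yield y = 0.03975. Modified duration first:
  t   CF        PV=CF/(1+0.03975)^t    t·PV
  1     1,750.00     1,683.0969     1,683.0969
  2     1,750.00     1,618.7515     3,237.5031
  3     1,750.00     1,556.8661     4,670.5983
  4     1,750.00     1,497.3466     5,989.3863
  5     1,750.00     1,440.1025     7,200.5125
  6     1,750.00     1,385.0469     8,310.2813
  7     1,750.00     1,332.0961     9,324.6725
  8    51,750.00    37,886.0146   303,088.1165
  Σ                 48,399.3211   343,504.1673
P = 48,399.3211; D_Mac = 7.09729 half-year periods = 3.54865 yrs; D_mod = 3.54865/(1+0.03975) = 3.41298 yrs.
ΔP/P ≈ -D_mod · Δy = -3.41298 × (+0.0215) = -0.073379 = -7.3379%.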